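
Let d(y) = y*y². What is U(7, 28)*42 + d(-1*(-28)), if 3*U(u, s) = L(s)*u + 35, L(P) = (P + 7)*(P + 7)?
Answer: 142492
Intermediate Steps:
d(y) = y³
L(P) = (7 + P)² (L(P) = (7 + P)*(7 + P) = (7 + P)²)
U(u, s) = 35/3 + u*(7 + s)²/3 (U(u, s) = ((7 + s)²*u + 35)/3 = (u*(7 + s)² + 35)/3 = (35 + u*(7 + s)²)/3 = 35/3 + u*(7 + s)²/3)
U(7, 28)*42 + d(-1*(-28)) = (35/3 + (⅓)*7*(7 + 28)²)*42 + (-1*(-28))³ = (35/3 + (⅓)*7*35²)*42 + 28³ = (35/3 + (⅓)*7*1225)*42 + 21952 = (35/3 + 8575/3)*42 + 21952 = 2870*42 + 21952 = 120540 + 21952 = 142492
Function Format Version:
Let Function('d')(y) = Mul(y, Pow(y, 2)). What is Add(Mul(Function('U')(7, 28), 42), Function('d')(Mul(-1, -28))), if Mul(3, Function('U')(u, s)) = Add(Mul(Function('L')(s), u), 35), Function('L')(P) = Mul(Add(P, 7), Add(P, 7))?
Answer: 142492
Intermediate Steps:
Function('d')(y) = Pow(y, 3)
Function('L')(P) = Pow(Add(7, P), 2) (Function('L')(P) = Mul(Add(7, P), Add(7, P)) = Pow(Add(7, P), 2))
Function('U')(u, s) = Add(Rational(35, 3), Mul(Rational(1, 3), u, Pow(Add(7, s), 2))) (Function('U')(u, s) = Mul(Rational(1, 3), Add(Mul(Pow(Add(7, s), 2), u), 35)) = Mul(Rational(1, 3), Add(Mul(u, Pow(Add(7, s), 2)), 35)) = Mul(Rational(1, 3), Add(35, Mul(u, Pow(Add(7, s), 2)))) = Add(Rational(35, 3), Mul(Rational(1, 3), u, Pow(Add(7, s), 2))))
Add(Mul(Function('U')(7, 28), 42), Function('d')(Mul(-1, -28))) = Add(Mul(Add(Rational(35, 3), Mul(Rational(1, 3), 7, Pow(Add(7, 28), 2))), 42), Pow(Mul(-1, -28), 3)) = Add(Mul(Add(Rational(35, 3), Mul(Rational(1, 3), 7, Pow(35, 2))), 42), Pow(28, 3)) = Add(Mul(Add(Rational(35, 3), Mul(Rational(1, 3), 7, 1225)), 42), 21952) = Add(Mul(Add(Rational(35, 3), Rational(8575, 3)), 42), 21952) = Add(Mul(2870, 42), 21952) = Add(120540, 21952) = 142492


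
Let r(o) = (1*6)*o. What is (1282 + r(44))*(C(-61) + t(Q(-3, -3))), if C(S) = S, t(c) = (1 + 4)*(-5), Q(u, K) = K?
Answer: -132956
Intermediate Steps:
t(c) = -25 (t(c) = 5*(-5) = -25)
r(o) = 6*o
(1282 + r(44))*(C(-61) + t(Q(-3, -3))) = (1282 + 6*44)*(-61 - 25) = (1282 + 264)*(-86) = 1546*(-86) = -132956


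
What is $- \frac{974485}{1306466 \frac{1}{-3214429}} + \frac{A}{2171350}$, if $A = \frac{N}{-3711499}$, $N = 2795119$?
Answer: $\frac{6311000079704688792661949}{2632190404197425225} \approx 2.3976 \cdot 10^{6}$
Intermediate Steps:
$A = - \frac{2795119}{3711499}$ ($A = \frac{2795119}{-3711499} = 2795119 \left(- \frac{1}{3711499}\right) = - \frac{2795119}{3711499} \approx -0.7531$)
$- \frac{974485}{1306466 \frac{1}{-3214429}} + \frac{A}{2171350} = - \frac{974485}{1306466 \frac{1}{-3214429}} - \frac{2795119}{3711499 \cdot 2171350} = - \frac{974485}{1306466 \left(- \frac{1}{3214429}\right)} - \frac{2795119}{8058963353650} = - \frac{974485}{- \frac{1306466}{3214429}} - \frac{2795119}{8058963353650} = \left(-974485\right) \left(- \frac{3214429}{1306466}\right) - \frac{2795119}{8058963353650} = \frac{3132412844065}{1306466} - \frac{2795119}{8058963353650} = \frac{6311000079704688792661949}{2632190404197425225}$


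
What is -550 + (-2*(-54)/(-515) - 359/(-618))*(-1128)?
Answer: -498886/515 ≈ -968.71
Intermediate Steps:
-550 + (-2*(-54)/(-515) - 359/(-618))*(-1128) = -550 + (108*(-1/515) - 359*(-1/618))*(-1128) = -550 + (-108/515 + 359/618)*(-1128) = -550 + (1147/3090)*(-1128) = -550 - 215636/515 = -498886/515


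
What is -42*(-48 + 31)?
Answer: 714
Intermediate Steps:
-42*(-48 + 31) = -42*(-17) = 714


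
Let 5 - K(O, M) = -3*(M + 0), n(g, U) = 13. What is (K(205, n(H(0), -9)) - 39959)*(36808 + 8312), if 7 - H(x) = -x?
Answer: -1800964800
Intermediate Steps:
H(x) = 7 + x (H(x) = 7 - (-1)*x = 7 + x)
K(O, M) = 5 + 3*M (K(O, M) = 5 - (-3)*(M + 0) = 5 - (-3)*M = 5 + 3*M)
(K(205, n(H(0), -9)) - 39959)*(36808 + 8312) = ((5 + 3*13) - 39959)*(36808 + 8312) = ((5 + 39) - 39959)*45120 = (44 - 39959)*45120 = -39915*45120 = -1800964800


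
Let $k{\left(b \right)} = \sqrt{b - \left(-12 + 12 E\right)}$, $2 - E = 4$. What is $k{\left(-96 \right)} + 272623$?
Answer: $272623 + 2 i \sqrt{15} \approx 2.7262 \cdot 10^{5} + 7.746 i$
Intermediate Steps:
$E = -2$ ($E = 2 - 4 = -2$)
$k{\left(b \right)} = \sqrt{36 + b}$ ($k{\left(b \right)} = \sqrt{b + \left(\left(-12\right) \left(-2\right) + 12\right)} = \sqrt{b + \left(24 + 12\right)} = \sqrt{b + 36} = \sqrt{36 + b}$)
$k{\left(-96 \right)} + 272623 = \sqrt{36 - 96} + 272623 = \sqrt{-60} + 272623 = 2 i \sqrt{15} + 272623 = 272623 + 2 i \sqrt{15}$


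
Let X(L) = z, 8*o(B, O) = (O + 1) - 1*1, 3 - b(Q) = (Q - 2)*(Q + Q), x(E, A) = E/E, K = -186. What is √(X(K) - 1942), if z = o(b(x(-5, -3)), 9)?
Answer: I*√31054/4 ≈ 44.055*I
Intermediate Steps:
x(E, A) = 1
b(Q) = 3 - 2*Q*(-2 + Q) (b(Q) = 3 - (Q - 2)*(Q + Q) = 3 - (-2 + Q)*2*Q = 3 - 2*Q*(-2 + Q))
o(B, O) = O/8 (o(B, O) = ((O + 1) - 1*1)/8 = ((1 + O) - 1)/8 = O/8)
z = 9/8 (z = (⅛)*9 = 9/8 ≈ 1.1250)
X(L) = 9/8
√(X(K) - 1942) = √(9/8 - 1942) = √(-15527/8) = I*√31054/4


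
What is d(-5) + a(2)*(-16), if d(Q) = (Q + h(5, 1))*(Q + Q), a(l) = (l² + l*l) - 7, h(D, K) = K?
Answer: 24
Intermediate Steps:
a(l) = -7 + 2*l² (a(l) = (l² + l²) - 7 = 2*l² - 7 = -7 + 2*l²)
d(Q) = 2*Q*(1 + Q) (d(Q) = (Q + 1)*(Q + Q) = (1 + Q)*(2*Q) = 2*Q*(1 + Q))
d(-5) + a(2)*(-16) = 2*(-5)*(1 - 5) + (-7 + 2*2²)*(-16) = 2*(-5)*(-4) + (-7 + 2*4)*(-16) = 40 + (-7 + 8)*(-16) = 40 + 1*(-16) = 40 - 16 = 24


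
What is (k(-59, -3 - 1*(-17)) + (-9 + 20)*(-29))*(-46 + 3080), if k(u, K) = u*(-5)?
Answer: -72816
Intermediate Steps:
k(u, K) = -5*u
(k(-59, -3 - 1*(-17)) + (-9 + 20)*(-29))*(-46 + 3080) = (-5*(-59) + (-9 + 20)*(-29))*(-46 + 3080) = (295 + 11*(-29))*3034 = (295 - 319)*3034 = -24*3034 = -72816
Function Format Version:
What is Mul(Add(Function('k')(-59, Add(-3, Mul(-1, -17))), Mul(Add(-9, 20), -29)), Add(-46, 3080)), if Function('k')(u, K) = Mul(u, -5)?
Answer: -72816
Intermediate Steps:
Function('k')(u, K) = Mul(-5, u)
Mul(Add(Function('k')(-59, Add(-3, Mul(-1, -17))), Mul(Add(-9, 20), -29)), Add(-46, 3080)) = Mul(Add(Mul(-5, -59), Mul(Add(-9, 20), -29)), Add(-46, 3080)) = Mul(Add(295, Mul(11, -29)), 3034) = Mul(Add(295, -319), 3034) = Mul(-24, 3034) = -72816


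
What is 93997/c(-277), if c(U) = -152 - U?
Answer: 93997/125 ≈ 751.98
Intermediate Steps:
93997/c(-277) = 93997/(-152 - 1*(-277)) = 93997/(-152 + 277) = 93997/125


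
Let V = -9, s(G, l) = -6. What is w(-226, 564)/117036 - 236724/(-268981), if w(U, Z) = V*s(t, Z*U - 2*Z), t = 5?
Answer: 1539986391/1748914462 ≈ 0.88054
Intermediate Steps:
w(U, Z) = 54 (w(U, Z) = -9*(-6) = 54)
w(-226, 564)/117036 - 236724/(-268981) = 54/117036 - 236724/(-268981) = 54*(1/117036) - 236724*(-1/268981) = 3/6502 + 236724/268981 = 1539986391/1748914462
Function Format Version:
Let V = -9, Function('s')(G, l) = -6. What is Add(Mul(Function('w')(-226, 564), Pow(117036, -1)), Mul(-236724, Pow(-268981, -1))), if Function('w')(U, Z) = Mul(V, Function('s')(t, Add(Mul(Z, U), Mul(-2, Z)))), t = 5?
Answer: Rational(1539986391, 1748914462) ≈ 0.88054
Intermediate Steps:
Function('w')(U, Z) = 54 (Function('w')(U, Z) = Mul(-9, -6) = 54)
Add(Mul(Function('w')(-226, 564), Pow(117036, -1)), Mul(-236724, Pow(-268981, -1))) = Add(Mul(54, Pow(117036, -1)), Mul(-236724, Pow(-268981, -1))) = Add(Mul(54, Rational(1, 117036)), Mul(-236724, Rational(-1, 268981))) = Add(Rational(3, 6502), Rational(236724, 268981)) = Rational(1539986391, 1748914462)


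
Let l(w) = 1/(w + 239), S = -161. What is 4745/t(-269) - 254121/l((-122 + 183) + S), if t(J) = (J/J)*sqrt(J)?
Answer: -35322819 - 4745*I*sqrt(269)/269 ≈ -3.5323e+7 - 289.31*I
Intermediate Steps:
l(w) = 1/(239 + w)
t(J) = sqrt(J) (t(J) = 1*sqrt(J) = sqrt(J))
4745/t(-269) - 254121/l((-122 + 183) + S) = 4745/(sqrt(-269)) - (19821438 + 254121*(-122 + 183)) = 4745/((I*sqrt(269))) - 254121/(1/(239 + (61 - 161))) = 4745*(-I*sqrt(269)/269) - 254121/(1/(239 - 100)) = -4745*I*sqrt(269)/269 - 254121/(1/139) = -4745*I*sqrt(269)/269 - 254121/1/139 = -4745*I*sqrt(269)/269 - 254121*139 = -4745*I*sqrt(269)/269 - 35322819 = -35322819 - 4745*I*sqrt(269)/269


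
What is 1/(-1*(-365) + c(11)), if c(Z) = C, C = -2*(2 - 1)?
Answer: 1/363 ≈ 0.0027548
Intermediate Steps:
C = -2 (C = -2*1 = -2)
c(Z) = -2
1/(-1*(-365) + c(11)) = 1/(-1*(-365) - 2) = 1/(365 - 2) = 1/363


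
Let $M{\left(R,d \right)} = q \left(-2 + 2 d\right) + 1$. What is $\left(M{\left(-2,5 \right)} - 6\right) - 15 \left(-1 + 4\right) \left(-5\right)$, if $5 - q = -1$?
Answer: $268$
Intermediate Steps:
$q = 6$ ($q = 5 - -1 = 5 + 1 = 6$)
$M{\left(R,d \right)} = -11 + 12 d$ ($M{\left(R,d \right)} = 6 \left(-2 + 2 d\right) + 1 = \left(-12 + 12 d\right) + 1 = -11 + 12 d$)
$\left(M{\left(-2,5 \right)} - 6\right) - 15 \left(-1 + 4\right) \left(-5\right) = \left(\left(-11 + 12 \cdot 5\right) - 6\right) - 15 \left(-1 + 4\right) \left(-5\right) = \left(\left(-11 + 60\right) - 6\right) - 15 \cdot 3 \left(-5\right) = \left(49 - 6\right) - -225 = 43 + 225 = 268$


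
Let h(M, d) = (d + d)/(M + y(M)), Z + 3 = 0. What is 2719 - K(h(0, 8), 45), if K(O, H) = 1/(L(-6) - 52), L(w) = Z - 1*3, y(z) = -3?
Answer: 157703/58 ≈ 2719.0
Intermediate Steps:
Z = -3 (Z = -3 + 0 = -3)
L(w) = -6 (L(w) = -3 - 1*3 = -3 - 3 = -6)
h(M, d) = 2*d/(-3 + M) (h(M, d) = (d + d)/(M - 3) = (2*d)/(-3 + M) = 2*d/(-3 + M))
K(O, H) = -1/58 (K(O, H) = 1/(-6 - 52) = 1/(-58) = -1/58)
2719 - K(h(0, 8), 45) = 2719 - 1*(-1/58) = 2719 + 1/58 = 157703/58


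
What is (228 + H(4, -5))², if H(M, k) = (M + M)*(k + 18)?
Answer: 110224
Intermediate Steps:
H(M, k) = 2*M*(18 + k) (H(M, k) = (2*M)*(18 + k) = 2*M*(18 + k))
(228 + H(4, -5))² = (228 + 2*4*(18 - 5))² = (228 + 2*4*13)² = (228 + 104)² = 332² = 110224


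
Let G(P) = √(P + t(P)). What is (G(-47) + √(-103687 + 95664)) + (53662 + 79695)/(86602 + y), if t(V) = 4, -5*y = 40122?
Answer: 666785/392888 + I*√43 + I*√8023 ≈ 1.6971 + 96.129*I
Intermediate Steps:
y = -40122/5 (y = -⅕*40122 = -40122/5 ≈ -8024.4)
G(P) = √(4 + P) (G(P) = √(P + 4) = √(4 + P))
(G(-47) + √(-103687 + 95664)) + (53662 + 79695)/(86602 + y) = (√(4 - 47) + √(-103687 + 95664)) + (53662 + 79695)/(86602 - 40122/5) = (√(-43) + √(-8023)) + 133357/(392888/5) = (I*√43 + I*√8023) + 133357*(5/392888) = (I*√43 + I*√8023) + 666785/392888 = 666785/392888 + I*√43 + I*√8023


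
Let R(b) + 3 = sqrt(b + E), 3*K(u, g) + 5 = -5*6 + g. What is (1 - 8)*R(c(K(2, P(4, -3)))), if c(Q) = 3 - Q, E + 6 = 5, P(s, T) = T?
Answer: 21 - 14*sqrt(33)/3 ≈ -5.8080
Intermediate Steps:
E = -1 (E = -6 + 5 = -1)
K(u, g) = -35/3 + g/3 (K(u, g) = -5/3 + (-5*6 + g)/3 = -5/3 + (-30 + g)/3 = -5/3 + (-10 + g/3) = -35/3 + g/3)
R(b) = -3 + sqrt(-1 + b) (R(b) = -3 + sqrt(b - 1) = -3 + sqrt(-1 + b))
(1 - 8)*R(c(K(2, P(4, -3)))) = (1 - 8)*(-3 + sqrt(-1 + (3 - (-35/3 + (1/3)*(-3))))) = -7*(-3 + sqrt(-1 + (3 - (-35/3 - 1)))) = -7*(-3 + sqrt(-1 + (3 - 1*(-38/3)))) = -7*(-3 + sqrt(-1 + (3 + 38/3))) = -7*(-3 + sqrt(-1 + 47/3)) = -7*(-3 + sqrt(44/3)) = -7*(-3 + 2*sqrt(33)/3) = 21 - 14*sqrt(33)/3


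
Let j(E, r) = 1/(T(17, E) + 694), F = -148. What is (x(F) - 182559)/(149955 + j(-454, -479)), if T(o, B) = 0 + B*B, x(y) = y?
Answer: -37785634670/31012193551 ≈ -1.2184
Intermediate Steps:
T(o, B) = B**2 (T(o, B) = 0 + B**2 = B**2)
j(E, r) = 1/(694 + E**2) (j(E, r) = 1/(E**2 + 694) = 1/(694 + E**2))
(x(F) - 182559)/(149955 + j(-454, -479)) = (-148 - 182559)/(149955 + 1/(694 + (-454)**2)) = -182707/(149955 + 1/(694 + 206116)) = -182707/(149955 + 1/206810) = -182707/31012193551/206810 = -182707*206810/31012193551 = -37785634670/31012193551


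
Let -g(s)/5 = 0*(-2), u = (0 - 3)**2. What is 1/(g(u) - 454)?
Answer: -1/454 ≈ -0.0022026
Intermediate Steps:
u = 9 (u = (-3)**2 = 9)
g(s) = 0 (g(s) = -0*(-2) = -5*0 = 0)
1/(g(u) - 454) = 1/(0 - 454) = 1/(-454) = -1/454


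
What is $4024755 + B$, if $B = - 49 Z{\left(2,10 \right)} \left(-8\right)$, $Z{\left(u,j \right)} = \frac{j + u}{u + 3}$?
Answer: $\frac{20128479}{5} \approx 4.0257 \cdot 10^{6}$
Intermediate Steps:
$Z{\left(u,j \right)} = \frac{j + u}{3 + u}$
$B = \frac{4704}{5}$ ($B = - 49 \frac{10 + 2}{3 + 2} \left(-8\right) = - 49 \cdot \frac{1}{5} \cdot 12 \left(-8\right) = \left(-49\right) \frac{12}{5} \left(-8\right) = \left(- \frac{588}{5}\right) \left(-8\right) = \frac{4704}{5} \approx 940.8$)
$4024755 + B = 4024755 + \frac{4704}{5} = \frac{20128479}{5}$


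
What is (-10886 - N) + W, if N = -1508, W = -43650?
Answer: -53028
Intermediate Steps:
(-10886 - N) + W = (-10886 - 1*(-1508)) - 43650 = (-10886 + 1508) - 43650 = -9378 - 43650 = -53028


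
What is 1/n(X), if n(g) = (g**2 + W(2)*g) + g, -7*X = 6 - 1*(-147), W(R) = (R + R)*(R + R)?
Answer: 49/5202 ≈ 0.0094195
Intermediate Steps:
W(R) = 4*R**2 (W(R) = (2*R)*(2*R) = 4*R**2)
X = -153/7 (X = -(6 - 1*(-147))/7 = -(6 + 147)/7 = -1/7*153 = -153/7 ≈ -21.857)
n(g) = g**2 + 17*g (n(g) = (g**2 + (4*2**2)*g) + g = (g**2 + (4*4)*g) + g = (g**2 + 16*g) + g = g**2 + 17*g)
1/n(X) = 1/(-153*(17 - 153/7)/7) = 1/(-153/7*(-34/7)) = 1/(5202/49) = 49/5202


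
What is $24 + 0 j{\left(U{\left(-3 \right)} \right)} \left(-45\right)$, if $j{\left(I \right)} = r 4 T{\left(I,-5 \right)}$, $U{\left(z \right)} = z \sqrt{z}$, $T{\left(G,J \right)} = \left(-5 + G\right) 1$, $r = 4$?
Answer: $24$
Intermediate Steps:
$T{\left(G,J \right)} = -5 + G$
$U{\left(z \right)} = z^{\frac{3}{2}}$
$j{\left(I \right)} = -80 + 16 I$ ($j{\left(I \right)} = 4 \cdot 4 \left(-5 + I\right) = 16 \left(-5 + I\right) = -80 + 16 I$)
$24 + 0 j{\left(U{\left(-3 \right)} \right)} \left(-45\right) = 24 + 0 \left(-80 + 16 \left(-3\right)^{\frac{3}{2}}\right) \left(-45\right) = 24 + 0 \left(-80 + 16 \left(- 3 i \sqrt{3}\right)\right) \left(-45\right) = 24 + 0 \left(-80 - 48 i \sqrt{3}\right) \left(-45\right) = 24 + 0 \left(-45\right) = 24 + 0 = 24$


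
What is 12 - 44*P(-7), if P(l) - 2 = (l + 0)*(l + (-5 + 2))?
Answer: -3156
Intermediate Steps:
P(l) = 2 + l*(-3 + l) (P(l) = 2 + (l + 0)*(l + (-5 + 2)) = 2 + l*(l - 3) = 2 + l*(-3 + l))
12 - 44*P(-7) = 12 - 44*(2 + (-7)² - 3*(-7)) = 12 - 44*(2 + 49 + 21) = 12 - 44*72 = 12 - 3168 = -3156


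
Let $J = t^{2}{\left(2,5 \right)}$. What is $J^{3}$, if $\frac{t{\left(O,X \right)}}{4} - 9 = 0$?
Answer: $2176782336$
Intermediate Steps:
$t{\left(O,X \right)} = 36$ ($t{\left(O,X \right)} = 36 + 4 \cdot 0 = 36 + 0 = 36$)
$J = 1296$ ($J = 36^{2} = 1296$)
$J^{3} = 1296^{3} = 2176782336$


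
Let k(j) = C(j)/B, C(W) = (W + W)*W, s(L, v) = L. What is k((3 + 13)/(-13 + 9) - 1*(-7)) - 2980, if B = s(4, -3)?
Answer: -5951/2 ≈ -2975.5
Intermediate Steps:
B = 4
C(W) = 2*W**2 (C(W) = (2*W)*W = 2*W**2)
k(j) = j**2/2 (k(j) = (2*j**2)/4 = (2*j**2)*(1/4) = j**2/2)
k((3 + 13)/(-13 + 9) - 1*(-7)) - 2980 = ((3 + 13)/(-13 + 9) - 1*(-7))**2/2 - 2980 = (16/(-4) + 7)**2/2 - 2980 = (16*(-1/4) + 7)**2/2 - 2980 = (-4 + 7)**2/2 - 2980 = (1/2)*3**2 - 2980 = (1/2)*9 - 2980 = 9/2 - 2980 = -5951/2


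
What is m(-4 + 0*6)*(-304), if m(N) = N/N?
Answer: -304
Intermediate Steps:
m(N) = 1
m(-4 + 0*6)*(-304) = 1*(-304) = -304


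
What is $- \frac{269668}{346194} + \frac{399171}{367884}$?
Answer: $\frac{2165781259}{7075512972} \approx 0.3061$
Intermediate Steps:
$- \frac{269668}{346194} + \frac{399171}{367884} = \left(-269668\right) \frac{1}{346194} + 399171 \cdot \frac{1}{367884} = - \frac{134834}{173097} + \frac{133057}{122628} = \frac{2165781259}{7075512972}$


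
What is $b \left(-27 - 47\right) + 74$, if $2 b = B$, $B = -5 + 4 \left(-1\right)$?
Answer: $407$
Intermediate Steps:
$B = -9$ ($B = -5 - 4 = -9$)
$b = - \frac{9}{2}$ ($b = \frac{1}{2} \left(-9\right) = - \frac{9}{2} \approx -4.5$)
$b \left(-27 - 47\right) + 74 = - \frac{9 \left(-27 - 47\right)}{2} + 74 = \left(- \frac{9}{2}\right) \left(-74\right) + 74 = 333 + 74 = 407$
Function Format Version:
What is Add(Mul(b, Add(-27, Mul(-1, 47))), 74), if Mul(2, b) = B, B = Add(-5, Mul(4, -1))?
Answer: 407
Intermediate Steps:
B = -9 (B = Add(-5, -4) = -9)
b = Rational(-9, 2) (b = Mul(Rational(1, 2), -9) = Rational(-9, 2) ≈ -4.5000)
Add(Mul(b, Add(-27, Mul(-1, 47))), 74) = Add(Mul(Rational(-9, 2), Add(-27, Mul(-1, 47))), 74) = Add(Mul(Rational(-9, 2), Add(-27, -47)), 74) = Add(Mul(Rational(-9, 2), -74), 74) = Add(333, 74) = 407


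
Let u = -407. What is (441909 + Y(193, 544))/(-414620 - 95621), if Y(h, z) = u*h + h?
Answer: -363551/510241 ≈ -0.71251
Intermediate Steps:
Y(h, z) = -406*h (Y(h, z) = -407*h + h = -406*h)
(441909 + Y(193, 544))/(-414620 - 95621) = (441909 - 406*193)/(-414620 - 95621) = (441909 - 78358)/(-510241) = 363551*(-1/510241) = -363551/510241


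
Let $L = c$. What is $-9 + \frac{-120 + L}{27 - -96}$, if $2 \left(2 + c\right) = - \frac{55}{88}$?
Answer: $- \frac{19669}{1968} \approx -9.9944$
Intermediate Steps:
$c = - \frac{37}{16}$ ($c = -2 + \frac{\left(-55\right) \frac{1}{88}}{2} = -2 + \frac{1}{2} \left(- \frac{5}{8}\right) = -2 - \frac{5}{16} = - \frac{37}{16} \approx -2.3125$)
$L = - \frac{37}{16} \approx -2.3125$
$-9 + \frac{-120 + L}{27 - -96} = -9 + \frac{-120 - \frac{37}{16}}{27 - -96} = -9 - \frac{1957}{16 \left(27 + 96\right)} = -9 - \frac{1957}{16 \cdot 123} = -9 - \frac{1957}{1968} = - \frac{19669}{1968}$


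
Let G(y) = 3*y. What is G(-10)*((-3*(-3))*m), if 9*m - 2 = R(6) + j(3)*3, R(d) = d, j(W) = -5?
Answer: 210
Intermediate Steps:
m = -7/9 (m = 2/9 + (6 - 5*3)/9 = 2/9 + (6 - 15)/9 = 2/9 + (⅑)*(-9) = 2/9 - 1 = -7/9 ≈ -0.77778)
G(-10)*((-3*(-3))*m) = (3*(-10))*(-3*(-3)*(-7/9)) = -270*(-7)/9 = -30*(-7) = 210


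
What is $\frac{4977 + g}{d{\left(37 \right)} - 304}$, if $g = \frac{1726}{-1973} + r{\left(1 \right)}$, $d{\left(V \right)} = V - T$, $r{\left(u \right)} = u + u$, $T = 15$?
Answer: $- \frac{3273947}{185462} \approx -17.653$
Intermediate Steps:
$r{\left(u \right)} = 2 u$
$d{\left(V \right)} = -15 + V$ ($d{\left(V \right)} = V - 15 = -15 + V$)
$g = \frac{2220}{1973}$ ($g = \frac{1726}{-1973} + 2 \cdot 1 = 1726 \left(- \frac{1}{1973}\right) + 2 = - \frac{1726}{1973} + 2 = \frac{2220}{1973} \approx 1.1252$)
$\frac{4977 + g}{d{\left(37 \right)} - 304} = \frac{4977 + \frac{2220}{1973}}{\left(-15 + 37\right) - 304} = \frac{9821841}{1973 \left(22 - 304\right)} = \frac{9821841}{1973 \left(-282\right)} = \frac{9821841}{1973} \left(- \frac{1}{282}\right) = - \frac{3273947}{185462}$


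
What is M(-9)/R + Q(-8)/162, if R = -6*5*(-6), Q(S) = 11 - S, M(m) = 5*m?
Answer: -43/324 ≈ -0.13272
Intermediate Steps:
R = 180 (R = -30*(-6) = 180)
M(-9)/R + Q(-8)/162 = (5*(-9))/180 + (11 - 1*(-8))/162 = -45*1/180 + (11 + 8)*(1/162) = -1/4 + 19*(1/162) = -1/4 + 19/162 = -43/324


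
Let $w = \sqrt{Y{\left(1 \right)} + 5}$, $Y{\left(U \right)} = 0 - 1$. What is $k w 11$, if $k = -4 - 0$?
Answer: $-88$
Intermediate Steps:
$Y{\left(U \right)} = -1$ ($Y{\left(U \right)} = 0 - 1 = -1$)
$w = 2$ ($w = \sqrt{-1 + 5} = \sqrt{4} = 2$)
$k = -4$ ($k = -4 + 0 = -4$)
$k w 11 = \left(-4\right) 2 \cdot 11 = \left(-8\right) 11 = -88$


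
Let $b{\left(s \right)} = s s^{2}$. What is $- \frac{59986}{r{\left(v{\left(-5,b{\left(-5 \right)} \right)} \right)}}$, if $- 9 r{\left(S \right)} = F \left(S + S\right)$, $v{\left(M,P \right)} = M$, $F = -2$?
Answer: $\frac{269937}{10} \approx 26994.0$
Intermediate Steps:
$b{\left(s \right)} = s^{3}$
$r{\left(S \right)} = \frac{4 S}{9}$ ($r{\left(S \right)} = - \frac{\left(-2\right) \left(S + S\right)}{9} = - \frac{\left(-2\right) 2 S}{9} = - \frac{\left(-4\right) S}{9} = \frac{4 S}{9}$)
$- \frac{59986}{r{\left(v{\left(-5,b{\left(-5 \right)} \right)} \right)}} = - \frac{59986}{\frac{4}{9} \left(-5\right)} = - \frac{59986}{- \frac{20}{9}} = \left(-59986\right) \left(- \frac{9}{20}\right) = \frac{269937}{10}$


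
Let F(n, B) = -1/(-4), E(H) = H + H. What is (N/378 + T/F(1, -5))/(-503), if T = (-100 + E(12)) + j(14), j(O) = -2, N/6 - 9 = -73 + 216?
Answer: 19504/31689 ≈ 0.61548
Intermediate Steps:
N = 912 (N = 54 + 6*(-73 + 216) = 54 + 6*143 = 54 + 858 = 912)
E(H) = 2*H
T = -78 (T = (-100 + 2*12) - 2 = (-100 + 24) - 2 = -76 - 2 = -78)
F(n, B) = ¼ (F(n, B) = -1*(-¼) = ¼)
(N/378 + T/F(1, -5))/(-503) = (912/378 - 78/¼)/(-503) = (912*(1/378) - 78*4)*(-1/503) = (152/63 - 312)*(-1/503) = -19504/63*(-1/503) = 19504/31689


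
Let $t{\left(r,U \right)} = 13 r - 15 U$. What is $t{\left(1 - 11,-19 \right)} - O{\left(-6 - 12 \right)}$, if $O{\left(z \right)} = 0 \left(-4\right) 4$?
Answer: $155$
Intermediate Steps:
$O{\left(z \right)} = 0$ ($O{\left(z \right)} = 0 \cdot 4 = 0$)
$t{\left(r,U \right)} = - 15 U + 13 r$
$t{\left(1 - 11,-19 \right)} - O{\left(-6 - 12 \right)} = \left(\left(-15\right) \left(-19\right) + 13 \left(1 - 11\right)\right) - 0 = \left(285 + 13 \left(-10\right)\right) + 0 = \left(285 - 130\right) + 0 = 155 + 0 = 155$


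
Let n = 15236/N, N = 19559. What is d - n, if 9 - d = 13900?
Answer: -271709305/19559 ≈ -13892.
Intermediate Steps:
d = -13891 (d = 9 - 1*13900 = 9 - 13900 = -13891)
n = 15236/19559 ≈ 0.77898
d - n = -13891 - 1*15236/19559 = -13891 - 15236/19559 = -271709305/19559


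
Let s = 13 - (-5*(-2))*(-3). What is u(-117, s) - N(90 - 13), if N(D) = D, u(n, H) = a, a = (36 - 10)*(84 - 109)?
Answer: -727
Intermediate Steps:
a = -650 (a = 26*(-25) = -650)
s = 43 (s = 13 - 10*(-3) = 13 - 1*(-30) = 13 + 30 = 43)
u(n, H) = -650
u(-117, s) - N(90 - 13) = -650 - (90 - 13) = -650 - 1*77 = -650 - 77 = -727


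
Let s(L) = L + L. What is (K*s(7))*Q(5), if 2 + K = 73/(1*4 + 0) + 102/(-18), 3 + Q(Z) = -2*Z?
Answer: -11557/6 ≈ -1926.2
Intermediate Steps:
s(L) = 2*L
Q(Z) = -3 - 2*Z
K = 127/12 (K = -2 + (73/(1*4 + 0) + 102/(-18)) = -2 + (73/(4 + 0) + 102*(-1/18)) = -2 + (73/4 - 17/3) = -2 + 151/12 = 127/12 ≈ 10.583)
(K*s(7))*Q(5) = (127*(2*7)/12)*(-3 - 2*5) = ((127/12)*14)*(-3 - 10) = (889/6)*(-13) = -11557/6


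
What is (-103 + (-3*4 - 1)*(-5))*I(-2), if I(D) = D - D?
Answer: 0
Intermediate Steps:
I(D) = 0
(-103 + (-3*4 - 1)*(-5))*I(-2) = (-103 + (-3*4 - 1)*(-5))*0 = (-103 + (-12 - 1)*(-5))*0 = (-103 - 13*(-5))*0 = (-103 + 65)*0 = -38*0 = 0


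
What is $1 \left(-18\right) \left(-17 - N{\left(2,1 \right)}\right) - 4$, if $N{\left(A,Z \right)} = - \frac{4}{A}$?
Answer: $266$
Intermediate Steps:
$1 \left(-18\right) \left(-17 - N{\left(2,1 \right)}\right) - 4 = 1 \left(-18\right) \left(-17 - - \frac{4}{2}\right) - 4 = - 18 \left(-17 - \left(-4\right) \frac{1}{2}\right) - 4 = - 18 \left(-17 - -2\right) - 4 = - 18 \left(-17 + 2\right) - 4 = \left(-18\right) \left(-15\right) - 4 = 270 - 4 = 266$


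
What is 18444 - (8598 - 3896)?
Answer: 13742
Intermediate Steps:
18444 - (8598 - 3896) = 18444 - 1*4702 = 18444 - 4702 = 13742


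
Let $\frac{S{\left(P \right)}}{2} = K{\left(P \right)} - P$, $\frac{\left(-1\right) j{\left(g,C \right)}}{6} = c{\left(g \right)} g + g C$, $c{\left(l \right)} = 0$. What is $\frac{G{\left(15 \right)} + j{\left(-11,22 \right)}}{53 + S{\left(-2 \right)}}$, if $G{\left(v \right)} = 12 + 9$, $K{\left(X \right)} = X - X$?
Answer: $\frac{491}{19} \approx 25.842$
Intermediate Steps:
$K{\left(X \right)} = 0$
$j{\left(g,C \right)} = - 6 C g$ ($j{\left(g,C \right)} = - 6 \left(0 g + g C\right) = - 6 \left(0 + C g\right) = - 6 C g$)
$S{\left(P \right)} = - 2 P$ ($S{\left(P \right)} = 2 \left(0 - P\right) = 2 \left(- P\right) = - 2 P$)
$G{\left(v \right)} = 21$
$\frac{G{\left(15 \right)} + j{\left(-11,22 \right)}}{53 + S{\left(-2 \right)}} = \frac{21 - 132 \left(-11\right)}{53 - -4} = \frac{21 + 1452}{53 + 4} = \frac{1473}{57} = 1473 \cdot \frac{1}{57} = \frac{491}{19}$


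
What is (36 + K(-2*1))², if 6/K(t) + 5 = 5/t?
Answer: 30976/25 ≈ 1239.0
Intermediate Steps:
K(t) = 6/(-5 + 5/t)
(36 + K(-2*1))² = (36 - 6*(-2*1)/(-5 + 5*(-2*1)))² = (36 - 6*(-2)/(-5 + 5*(-2)))² = (36 - 6*(-2)/(-5 - 10))² = (36 - 6*(-2)/(-15))² = (36 - 6*(-2)*(-1/15))² = (36 - ⅘)² = (176/5)² = 30976/25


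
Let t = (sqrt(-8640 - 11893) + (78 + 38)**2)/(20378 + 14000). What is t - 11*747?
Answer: -141235285/17189 + I*sqrt(20533)/34378 ≈ -8216.6 + 0.0041682*I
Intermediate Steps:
t = 6728/17189 + I*sqrt(20533)/34378 (t = (sqrt(-20533) + 116**2)/34378 = (I*sqrt(20533) + 13456)*(1/34378) = (13456 + I*sqrt(20533))*(1/34378) = 6728/17189 + I*sqrt(20533)/34378 ≈ 0.39141 + 0.0041682*I)
t - 11*747 = (6728/17189 + I*sqrt(20533)/34378) - 11*747 = (6728/17189 + I*sqrt(20533)/34378) - 1*8217 = (6728/17189 + I*sqrt(20533)/34378) - 8217 = -141235285/17189 + I*sqrt(20533)/34378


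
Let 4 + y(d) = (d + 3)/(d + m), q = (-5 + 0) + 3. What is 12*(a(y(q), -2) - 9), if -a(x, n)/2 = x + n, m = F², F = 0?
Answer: 48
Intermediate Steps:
m = 0 (m = 0² = 0)
q = -2 (q = -5 + 3 = -2)
y(d) = -4 + (3 + d)/d (y(d) = -4 + (d + 3)/(d + 0) = -4 + (3 + d)/d)
a(x, n) = -2*n - 2*x (a(x, n) = -2*(x + n) = -2*(n + x) = -2*n - 2*x)
12*(a(y(q), -2) - 9) = 12*((-2*(-2) - 2*(-3 + 3/(-2))) - 9) = 12*((4 - 2*(-3 + 3*(-½))) - 9) = 12*((4 - 2*(-3 - 3/2)) - 9) = 12*((4 - 2*(-9/2)) - 9) = 12*((4 + 9) - 9) = 12*(13 - 9) = 12*4 = 48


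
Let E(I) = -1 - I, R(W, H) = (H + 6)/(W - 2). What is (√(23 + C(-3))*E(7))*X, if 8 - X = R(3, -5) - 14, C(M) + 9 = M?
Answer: -168*√11 ≈ -557.19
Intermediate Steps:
C(M) = -9 + M
R(W, H) = (6 + H)/(-2 + W)
X = 21 (X = 8 - ((6 - 5)/(-2 + 3) - 14) = 8 - (1/1 - 14) = 8 - (1*1 - 14) = 8 - (1 - 14) = 8 - 1*(-13) = 8 + 13 = 21)
(√(23 + C(-3))*E(7))*X = (√(23 + (-9 - 3))*(-1 - 1*7))*21 = (√(23 - 12)*(-1 - 7))*21 = (√11*(-8))*21 = -8*√11*21 = -168*√11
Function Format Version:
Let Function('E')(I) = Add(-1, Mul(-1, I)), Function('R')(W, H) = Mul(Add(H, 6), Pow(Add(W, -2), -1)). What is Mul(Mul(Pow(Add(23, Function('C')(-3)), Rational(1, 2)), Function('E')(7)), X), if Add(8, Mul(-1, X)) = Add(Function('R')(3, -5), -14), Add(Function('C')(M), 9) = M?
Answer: Mul(-168, Pow(11, Rational(1, 2))) ≈ -557.19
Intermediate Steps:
Function('C')(M) = Add(-9, M)
Function('R')(W, H) = Mul(Pow(Add(-2, W), -1), Add(6, H)) (Function('R')(W, H) = Mul(Add(6, H), Pow(Add(-2, W), -1)) = Mul(Pow(Add(-2, W), -1), Add(6, H)))
X = 21 (X = Add(8, Mul(-1, Add(Mul(Pow(Add(-2, 3), -1), Add(6, -5)), -14))) = Add(8, Mul(-1, Add(Mul(Pow(1, -1), 1), -14))) = Add(8, Mul(-1, Add(Mul(1, 1), -14))) = Add(8, Mul(-1, Add(1, -14))) = Add(8, Mul(-1, -13)) = Add(8, 13) = 21)
Mul(Mul(Pow(Add(23, Function('C')(-3)), Rational(1, 2)), Function('E')(7)), X) = Mul(Mul(Pow(Add(23, Add(-9, -3)), Rational(1, 2)), Add(-1, Mul(-1, 7))), 21) = Mul(Mul(Pow(Add(23, -12), Rational(1, 2)), Add(-1, -7)), 21) = Mul(Mul(Pow(11, Rational(1, 2)), -8), 21) = Mul(Mul(-8, Pow(11, Rational(1, 2))), 21) = Mul(-168, Pow(11, Rational(1, 2)))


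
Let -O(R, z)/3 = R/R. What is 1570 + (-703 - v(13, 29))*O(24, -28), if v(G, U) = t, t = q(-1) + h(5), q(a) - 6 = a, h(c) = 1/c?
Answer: 18473/5 ≈ 3694.6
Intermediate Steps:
q(a) = 6 + a
O(R, z) = -3 (O(R, z) = -3*R/R = -3*1 = -3)
t = 26/5 (t = (6 - 1) + 1/5 = 5 + ⅕ = 26/5 ≈ 5.2000)
v(G, U) = 26/5
1570 + (-703 - v(13, 29))*O(24, -28) = 1570 + (-703 - 1*26/5)*(-3) = 1570 + (-703 - 26/5)*(-3) = 1570 - 3541/5*(-3) = 1570 + 10623/5 = 18473/5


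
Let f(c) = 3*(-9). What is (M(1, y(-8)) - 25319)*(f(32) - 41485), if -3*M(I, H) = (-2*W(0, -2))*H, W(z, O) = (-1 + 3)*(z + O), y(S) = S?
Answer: 3150470216/3 ≈ 1.0502e+9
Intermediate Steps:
f(c) = -27
W(z, O) = 2*O + 2*z (W(z, O) = 2*(O + z) = 2*O + 2*z)
M(I, H) = -8*H/3 (M(I, H) = -(-2*(2*(-2) + 2*0))*H/3 = -(-2*(-4 + 0))*H/3 = -(-2*(-4))*H/3 = -8*H/3)
(M(1, y(-8)) - 25319)*(f(32) - 41485) = (-8/3*(-8) - 25319)*(-27 - 41485) = (64/3 - 25319)*(-41512) = -75893/3*(-41512) = 3150470216/3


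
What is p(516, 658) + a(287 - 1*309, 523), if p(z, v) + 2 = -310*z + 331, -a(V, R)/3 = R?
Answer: -161200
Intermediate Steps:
a(V, R) = -3*R
p(z, v) = 329 - 310*z (p(z, v) = -2 + (-310*z + 331) = -2 + (331 - 310*z) = 329 - 310*z)
p(516, 658) + a(287 - 1*309, 523) = (329 - 310*516) - 3*523 = (329 - 159960) - 1569 = -159631 - 1569 = -161200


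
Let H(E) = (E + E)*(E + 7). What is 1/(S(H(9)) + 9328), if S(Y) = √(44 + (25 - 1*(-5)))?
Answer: 4664/43505755 - √74/87011510 ≈ 0.00010711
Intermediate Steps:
H(E) = 2*E*(7 + E) (H(E) = (2*E)*(7 + E) = 2*E*(7 + E))
S(Y) = √74 (S(Y) = √(44 + (25 + 5)) = √(44 + 30) = √74)
1/(S(H(9)) + 9328) = 1/(√74 + 9328) = 1/(9328 + √74)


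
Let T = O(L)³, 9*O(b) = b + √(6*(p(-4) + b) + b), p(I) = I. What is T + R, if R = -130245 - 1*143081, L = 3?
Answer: -273326 + 8*I*√3/243 ≈ -2.7333e+5 + 0.057022*I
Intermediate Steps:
O(b) = b/9 + √(-24 + 7*b)/9 (O(b) = (b + √(6*(-4 + b) + b))/9 = (b + √((-24 + 6*b) + b))/9 = (b + √(-24 + 7*b))/9 = b/9 + √(-24 + 7*b)/9)
R = -273326 (R = -130245 - 143081 = -273326)
T = (⅓ + I*√3/9)³ (T = ((⅑)*3 + √(-24 + 7*3)/9)³ = (⅓ + √(-24 + 21)/9)³ = (⅓ + √(-3)/9)³ = (⅓ + (I*√3)/9)³ = (⅓ + I*√3/9)³ ≈ -0.e-13 + 0.057022*I)
T + R = 8*I*√3/243 - 273326 = -273326 + 8*I*√3/243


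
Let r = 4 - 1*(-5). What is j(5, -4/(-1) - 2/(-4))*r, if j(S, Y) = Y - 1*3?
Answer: 27/2 ≈ 13.500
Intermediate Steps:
j(S, Y) = -3 + Y (j(S, Y) = Y - 3 = -3 + Y)
r = 9 (r = 4 + 5 = 9)
j(5, -4/(-1) - 2/(-4))*r = (-3 + (-4/(-1) - 2/(-4)))*9 = (-3 + (-4*(-1) - 2*(-¼)))*9 = (-3 + (4 + ½))*9 = (-3 + 9/2)*9 = (3/2)*9 = 27/2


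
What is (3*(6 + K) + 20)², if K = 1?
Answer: 1681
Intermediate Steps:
(3*(6 + K) + 20)² = (3*(6 + 1) + 20)² = (3*7 + 20)² = (21 + 20)² = 41² = 1681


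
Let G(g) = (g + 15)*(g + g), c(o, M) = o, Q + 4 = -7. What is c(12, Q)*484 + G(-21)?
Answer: 6060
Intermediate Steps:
Q = -11 (Q = -4 - 7 = -11)
G(g) = 2*g*(15 + g) (G(g) = (15 + g)*(2*g) = 2*g*(15 + g))
c(12, Q)*484 + G(-21) = 12*484 + 2*(-21)*(15 - 21) = 5808 + 2*(-21)*(-6) = 5808 + 252 = 6060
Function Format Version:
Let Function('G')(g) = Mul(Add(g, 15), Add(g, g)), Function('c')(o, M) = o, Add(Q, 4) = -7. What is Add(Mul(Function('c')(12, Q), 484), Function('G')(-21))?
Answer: 6060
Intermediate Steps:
Q = -11 (Q = Add(-4, -7) = -11)
Function('G')(g) = Mul(2, g, Add(15, g)) (Function('G')(g) = Mul(Add(15, g), Mul(2, g)) = Mul(2, g, Add(15, g)))
Add(Mul(Function('c')(12, Q), 484), Function('G')(-21)) = Add(Mul(12, 484), Mul(2, -21, Add(15, -21))) = Add(5808, Mul(2, -21, -6)) = Add(5808, 252) = 6060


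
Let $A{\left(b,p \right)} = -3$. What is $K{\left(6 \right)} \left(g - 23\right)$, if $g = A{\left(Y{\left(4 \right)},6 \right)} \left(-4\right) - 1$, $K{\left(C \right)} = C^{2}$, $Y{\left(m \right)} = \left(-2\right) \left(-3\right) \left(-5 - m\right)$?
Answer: $-432$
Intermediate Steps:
$Y{\left(m \right)} = -30 - 6 m$ ($Y{\left(m \right)} = 6 \left(-5 - m\right) = -30 - 6 m$)
$g = 11$ ($g = \left(-3\right) \left(-4\right) - 1 = 12 - 1 = 11$)
$K{\left(6 \right)} \left(g - 23\right) = 6^{2} \left(11 - 23\right) = 36 \left(-12\right) = -432$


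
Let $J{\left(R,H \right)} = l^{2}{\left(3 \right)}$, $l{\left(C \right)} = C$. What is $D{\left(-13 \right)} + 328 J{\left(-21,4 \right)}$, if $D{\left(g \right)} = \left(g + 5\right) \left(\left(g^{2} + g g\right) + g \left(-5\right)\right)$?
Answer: $-272$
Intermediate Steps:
$J{\left(R,H \right)} = 9$ ($J{\left(R,H \right)} = 3^{2} = 9$)
$D{\left(g \right)} = \left(5 + g\right) \left(- 5 g + 2 g^{2}\right)$ ($D{\left(g \right)} = \left(5 + g\right) \left(\left(g^{2} + g^{2}\right) - 5 g\right) = \left(5 + g\right) \left(2 g^{2} - 5 g\right) = \left(5 + g\right) \left(- 5 g + 2 g^{2}\right)$)
$D{\left(-13 \right)} + 328 J{\left(-21,4 \right)} = - 13 \left(-25 + 2 \left(-13\right)^{2} + 5 \left(-13\right)\right) + 328 \cdot 9 = - 13 \left(-25 + 2 \cdot 169 - 65\right) + 2952 = - 13 \left(-25 + 338 - 65\right) + 2952 = \left(-13\right) 248 + 2952 = -3224 + 2952 = -272$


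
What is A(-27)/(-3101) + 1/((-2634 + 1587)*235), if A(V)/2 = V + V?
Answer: 26569759/762985545 ≈ 0.034823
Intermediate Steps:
A(V) = 4*V (A(V) = 2*(V + V) = 2*(2*V) = 4*V)
A(-27)/(-3101) + 1/((-2634 + 1587)*235) = (4*(-27))/(-3101) + 1/((-2634 + 1587)*235) = -108*(-1/3101) + (1/235)/(-1047) = 108/3101 - 1/1047*1/235 = 108/3101 - 1/246045 = 26569759/762985545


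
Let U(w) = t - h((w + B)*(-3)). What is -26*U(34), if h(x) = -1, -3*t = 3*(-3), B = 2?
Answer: -104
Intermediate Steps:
t = 3 (t = -(-3) = -⅓*(-9) = 3)
U(w) = 4 (U(w) = 3 - 1*(-1) = 3 + 1 = 4)
-26*U(34) = -26*4 = -104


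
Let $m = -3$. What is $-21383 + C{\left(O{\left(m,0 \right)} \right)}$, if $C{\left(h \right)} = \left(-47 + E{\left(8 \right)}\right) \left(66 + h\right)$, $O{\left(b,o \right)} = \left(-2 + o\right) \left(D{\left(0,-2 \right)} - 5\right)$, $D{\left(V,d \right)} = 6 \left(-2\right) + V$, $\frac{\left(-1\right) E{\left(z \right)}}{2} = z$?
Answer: $-27683$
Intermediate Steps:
$E{\left(z \right)} = - 2 z$
$D{\left(V,d \right)} = -12 + V$
$O{\left(b,o \right)} = 34 - 17 o$ ($O{\left(b,o \right)} = \left(-2 + o\right) \left(\left(-12 + 0\right) - 5\right) = \left(-2 + o\right) \left(-12 - 5\right) = \left(-2 + o\right) \left(-17\right) = 34 - 17 o$)
$C{\left(h \right)} = -4158 - 63 h$ ($C{\left(h \right)} = \left(-47 - 16\right) \left(66 + h\right) = - 63 \left(66 + h\right) = -4158 - 63 h$)
$-21383 + C{\left(O{\left(m,0 \right)} \right)} = -21383 - \left(4158 + 63 \left(34 - 0\right)\right) = -21383 - \left(4158 + 63 \left(34 + 0\right)\right) = -21383 - 6300 = -27683$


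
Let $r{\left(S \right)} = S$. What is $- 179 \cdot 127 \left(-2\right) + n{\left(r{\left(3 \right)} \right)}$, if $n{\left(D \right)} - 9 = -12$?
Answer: $45463$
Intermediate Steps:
$n{\left(D \right)} = -3$ ($n{\left(D \right)} = 9 - 12 = -3$)
$- 179 \cdot 127 \left(-2\right) + n{\left(r{\left(3 \right)} \right)} = - 179 \cdot 127 \left(-2\right) - 3 = \left(-179\right) \left(-254\right) - 3 = 45466 - 3 = 45463$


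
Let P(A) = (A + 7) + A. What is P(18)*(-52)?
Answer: -2236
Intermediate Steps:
P(A) = 7 + 2*A (P(A) = (7 + A) + A = 7 + 2*A)
P(18)*(-52) = (7 + 2*18)*(-52) = (7 + 36)*(-52) = 43*(-52) = -2236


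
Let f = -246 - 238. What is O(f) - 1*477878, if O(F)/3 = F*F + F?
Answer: 223438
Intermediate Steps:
f = -484
O(F) = 3*F + 3*F² (O(F) = 3*(F*F + F) = 3*(F² + F) = 3*(F + F²) = 3*F + 3*F²)
O(f) - 1*477878 = 3*(-484)*(1 - 484) - 1*477878 = 3*(-484)*(-483) - 477878 = 701316 - 477878 = 223438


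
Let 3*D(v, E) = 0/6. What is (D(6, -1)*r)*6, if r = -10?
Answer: 0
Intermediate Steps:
D(v, E) = 0 (D(v, E) = (0/6)/3 = (0*(⅙))/3 = (⅓)*0 = 0)
(D(6, -1)*r)*6 = (0*(-10))*6 = 0*6 = 0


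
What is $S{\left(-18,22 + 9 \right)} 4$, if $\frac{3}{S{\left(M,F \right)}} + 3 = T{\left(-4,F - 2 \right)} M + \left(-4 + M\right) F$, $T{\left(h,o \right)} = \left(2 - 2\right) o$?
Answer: $- \frac{12}{685} \approx -0.017518$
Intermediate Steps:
$T{\left(h,o \right)} = 0$ ($T{\left(h,o \right)} = 0 o = 0$)
$S{\left(M,F \right)} = \frac{3}{-3 + F \left(-4 + M\right)}$ ($S{\left(M,F \right)} = \frac{3}{-3 + \left(0 M + \left(-4 + M\right) F\right)} = \frac{3}{-3 + \left(0 + F \left(-4 + M\right)\right)} = \frac{3}{-3 + F \left(-4 + M\right)}$)
$S{\left(-18,22 + 9 \right)} 4 = \frac{3}{-3 - 4 \left(22 + 9\right) + \left(22 + 9\right) \left(-18\right)} 4 = \frac{3}{-3 - 124 + 31 \left(-18\right)} 4 = \frac{3}{-3 - 124 - 558} \cdot 4 = \frac{3}{-685} \cdot 4 = 3 \left(- \frac{1}{685}\right) 4 = \left(- \frac{3}{685}\right) 4 = - \frac{12}{685}$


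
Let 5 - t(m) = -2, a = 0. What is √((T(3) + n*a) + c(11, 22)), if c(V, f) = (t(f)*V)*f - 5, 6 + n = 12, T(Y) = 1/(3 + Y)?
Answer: √60810/6 ≈ 41.099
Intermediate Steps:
t(m) = 7 (t(m) = 5 - 1*(-2) = 5 + 2 = 7)
n = 6 (n = -6 + 12 = 6)
c(V, f) = -5 + 7*V*f (c(V, f) = (7*V)*f - 5 = 7*V*f - 5 = -5 + 7*V*f)
√((T(3) + n*a) + c(11, 22)) = √((1/(3 + 3) + 6*0) + (-5 + 7*11*22)) = √((1/6 + 0) + (-5 + 1694)) = √((⅙ + 0) + 1689) = √(⅙ + 1689) = √(10135/6) = √60810/6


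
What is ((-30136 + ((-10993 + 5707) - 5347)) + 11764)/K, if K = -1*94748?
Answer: 29005/94748 ≈ 0.30613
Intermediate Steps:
K = -94748
((-30136 + ((-10993 + 5707) - 5347)) + 11764)/K = ((-30136 + ((-10993 + 5707) - 5347)) + 11764)/(-94748) = ((-30136 + (-5286 - 5347)) + 11764)*(-1/94748) = ((-30136 - 10633) + 11764)*(-1/94748) = (-40769 + 11764)*(-1/94748) = -29005*(-1/94748) = 29005/94748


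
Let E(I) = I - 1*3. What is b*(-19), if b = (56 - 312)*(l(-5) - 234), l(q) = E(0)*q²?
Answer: -1502976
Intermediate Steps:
E(I) = -3 + I (E(I) = I - 3 = -3 + I)
l(q) = -3*q² (l(q) = (-3 + 0)*q² = -3*q²)
b = 79104 (b = (56 - 312)*(-3*(-5)² - 234) = -256*(-3*25 - 234) = -256*(-75 - 234) = -256*(-309) = 79104)
b*(-19) = 79104*(-19) = -1502976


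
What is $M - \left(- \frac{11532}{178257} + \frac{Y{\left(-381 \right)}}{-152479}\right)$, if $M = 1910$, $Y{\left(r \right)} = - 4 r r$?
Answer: $\frac{17270970772350}{9060149701} \approx 1906.3$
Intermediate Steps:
$Y{\left(r \right)} = - 4 r^{2}$
$M - \left(- \frac{11532}{178257} + \frac{Y{\left(-381 \right)}}{-152479}\right) = 1910 - \left(- \frac{11532}{178257} + \frac{\left(-4\right) \left(-381\right)^{2}}{-152479}\right) = 1910 - \left(\left(-11532\right) \frac{1}{178257} + \left(-4\right) 145161 \left(- \frac{1}{152479}\right)\right) = 1910 - \left(- \frac{3844}{59419} - - \frac{580644}{152479}\right) = 1910 - \left(- \frac{3844}{59419} + \frac{580644}{152479}\right) = 1910 - \frac{33915156560}{9060149701} = \frac{17270970772350}{9060149701}$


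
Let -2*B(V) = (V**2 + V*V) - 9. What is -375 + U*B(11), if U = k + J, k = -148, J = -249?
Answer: 91751/2 ≈ 45876.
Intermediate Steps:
B(V) = 9/2 - V**2 (B(V) = -((V**2 + V*V) - 9)/2 = -((V**2 + V**2) - 9)/2 = -(2*V**2 - 9)/2 = -(-9 + 2*V**2)/2 = 9/2 - V**2)
U = -397 (U = -148 - 249 = -397)
-375 + U*B(11) = -375 - 397*(9/2 - 1*11**2) = -375 - 397*(9/2 - 1*121) = -375 - 397*(9/2 - 121) = -375 - 397*(-233/2) = -375 + 92501/2 = 91751/2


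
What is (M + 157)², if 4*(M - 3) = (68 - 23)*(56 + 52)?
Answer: 1890625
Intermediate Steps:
M = 1218 (M = 3 + ((68 - 23)*(56 + 52))/4 = 3 + (45*108)/4 = 3 + (¼)*4860 = 3 + 1215 = 1218)
(M + 157)² = (1218 + 157)² = 1375² = 1890625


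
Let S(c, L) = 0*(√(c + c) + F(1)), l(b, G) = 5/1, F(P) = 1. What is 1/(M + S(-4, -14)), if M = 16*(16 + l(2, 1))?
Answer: 1/336 ≈ 0.0029762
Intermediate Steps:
l(b, G) = 5 (l(b, G) = 5*1 = 5)
M = 336 (M = 16*(16 + 5) = 16*21 = 336)
S(c, L) = 0 (S(c, L) = 0*(√(c + c) + 1) = 0*(√(2*c) + 1) = 0*(√2*√c + 1) = 0*(1 + √2*√c) = 0)
1/(M + S(-4, -14)) = 1/(336 + 0) = 1/336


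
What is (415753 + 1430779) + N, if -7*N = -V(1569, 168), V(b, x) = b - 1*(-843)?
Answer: 12928136/7 ≈ 1.8469e+6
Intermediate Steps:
V(b, x) = 843 + b (V(b, x) = b + 843 = 843 + b)
N = 2412/7 (N = -(-1)*(843 + 1569)/7 = -(-1)*2412/7 = -1/7*(-2412) = 2412/7 ≈ 344.57)
(415753 + 1430779) + N = (415753 + 1430779) + 2412/7 = 1846532 + 2412/7 = 12928136/7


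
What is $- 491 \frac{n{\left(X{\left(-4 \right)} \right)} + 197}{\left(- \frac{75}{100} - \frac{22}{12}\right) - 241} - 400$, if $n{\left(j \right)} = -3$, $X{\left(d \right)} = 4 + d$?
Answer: $- \frac{26152}{2923} \approx -8.947$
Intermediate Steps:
$- 491 \frac{n{\left(X{\left(-4 \right)} \right)} + 197}{\left(- \frac{75}{100} - \frac{22}{12}\right) - 241} - 400 = - 491 \frac{-3 + 197}{\left(- \frac{75}{100} - \frac{22}{12}\right) - 241} - 400 = - 491 \frac{194}{\left(\left(-75\right) \frac{1}{100} - \frac{11}{6}\right) - 241} - 400 = - 491 \frac{194}{\left(- \frac{3}{4} - \frac{11}{6}\right) - 241} - 400 = - 491 \frac{194}{- \frac{31}{12} - 241} - 400 = - 491 \frac{194}{- \frac{2923}{12}} - 400 = - 491 \cdot 194 \left(- \frac{12}{2923}\right) - 400 = \left(-491\right) \left(- \frac{2328}{2923}\right) - 400 = \frac{1143048}{2923} - 400 = - \frac{26152}{2923}$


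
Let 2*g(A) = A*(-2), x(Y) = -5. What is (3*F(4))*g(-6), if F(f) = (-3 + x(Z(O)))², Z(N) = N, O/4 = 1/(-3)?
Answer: 1152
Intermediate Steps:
O = -4/3 (O = 4/(-3) = 4*(-⅓) = -4/3 ≈ -1.3333)
g(A) = -A (g(A) = (A*(-2))/2 = (-2*A)/2 = -A)
F(f) = 64 (F(f) = (-3 - 5)² = (-8)² = 64)
(3*F(4))*g(-6) = (3*64)*(-1*(-6)) = 192*6 = 1152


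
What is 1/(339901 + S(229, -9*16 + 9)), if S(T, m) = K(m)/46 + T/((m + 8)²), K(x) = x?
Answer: 741934/252181941653 ≈ 2.9421e-6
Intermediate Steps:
S(T, m) = m/46 + T/(8 + m)² (S(T, m) = m/46 + T/((m + 8)²) = m*(1/46) + T/((8 + m)²) = m/46 + T/(8 + m)²)
1/(339901 + S(229, -9*16 + 9)) = 1/(339901 + ((-9*16 + 9)/46 + 229/(8 + (-9*16 + 9))²)) = 1/(339901 + ((-144 + 9)/46 + 229/(8 + (-144 + 9))²)) = 1/(339901 + ((1/46)*(-135) + 229/(8 - 135)²)) = 1/(339901 + (-135/46 + 229/(-127)²)) = 1/(339901 + (-135/46 + 229*(1/16129))) = 1/(339901 + (-135/46 + 229/16129)) = 1/(339901 - 2166881/741934) = 1/(252181941653/741934) = 741934/252181941653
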